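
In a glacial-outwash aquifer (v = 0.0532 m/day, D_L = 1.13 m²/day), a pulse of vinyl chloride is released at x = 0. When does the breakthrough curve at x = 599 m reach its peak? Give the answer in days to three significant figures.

For the 1D instantaneous-source solution, setting ∂C/∂t = 0 at fixed x gives v²t² + 2Dt − x² = 0, so t = (√(D² + v²x²) − D)/v².
√(D² + v²x²) = √(1.13² + 0.0532² × 599²) = 31.89; v² = 0.00283024.
t = (31.89 − 1.13)/0.00283024 = 10900 days (vs. the pure-advection estimate x/v = 11300 d).

10900 days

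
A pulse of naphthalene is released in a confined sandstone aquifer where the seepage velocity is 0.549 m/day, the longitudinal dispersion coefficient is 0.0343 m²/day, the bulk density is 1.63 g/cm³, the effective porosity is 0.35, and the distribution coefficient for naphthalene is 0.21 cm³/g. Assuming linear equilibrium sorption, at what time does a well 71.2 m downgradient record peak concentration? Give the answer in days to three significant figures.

256 days

Retardation factor R = 1 + ρ_b·K_d/n = 1 + 1.63 × 0.21/0.35 = 1.978.
Sorption retards both mechanisms: v_R = v/R = 0.2776 m/day, D_R = D/R = 0.01734 m²/day.
Peak time from v_R²t² + 2D_R t − x² = 0: t = (√(D_R² + v_R²x²) − D_R)/v_R².
√(D_R² + v_R²x²) = √(0.01734² + 0.2776² × 71.2²) = 19.77; v_R² = 0.07706.
t = (19.77 − 0.01734)/0.07706 = 256 days.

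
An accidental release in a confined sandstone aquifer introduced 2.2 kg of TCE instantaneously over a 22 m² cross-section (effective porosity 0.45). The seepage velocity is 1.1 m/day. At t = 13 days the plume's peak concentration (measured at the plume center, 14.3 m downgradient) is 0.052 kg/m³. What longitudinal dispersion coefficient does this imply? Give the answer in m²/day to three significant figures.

At the plume center C_max = M/(n_e·A·√(4πDt)), so D = M²/(4πt·(n_e·A·C_max)²).
n_e·A·C_max = 0.45 × 22 × 0.052 = 0.5148 kg/m.
D = 2.2²/(4π × 13 × 0.5148²) = 0.112 m²/day.

0.112 m²/day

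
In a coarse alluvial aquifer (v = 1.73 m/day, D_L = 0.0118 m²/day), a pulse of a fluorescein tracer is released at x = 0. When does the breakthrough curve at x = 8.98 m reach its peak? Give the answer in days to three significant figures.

5.19 days

For the 1D instantaneous-source solution, setting ∂C/∂t = 0 at fixed x gives v²t² + 2Dt − x² = 0, so t = (√(D² + v²x²) − D)/v².
√(D² + v²x²) = √(0.0118² + 1.73² × 8.98²) = 15.54; v² = 2.9929.
t = (15.54 − 0.0118)/2.9929 = 5.19 days (vs. the pure-advection estimate x/v = 5.19 d).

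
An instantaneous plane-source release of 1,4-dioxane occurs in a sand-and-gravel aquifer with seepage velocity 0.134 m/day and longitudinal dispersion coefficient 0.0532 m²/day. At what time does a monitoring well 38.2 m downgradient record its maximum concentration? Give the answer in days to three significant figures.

282 days

For the 1D instantaneous-source solution, setting ∂C/∂t = 0 at fixed x gives v²t² + 2Dt − x² = 0, so t = (√(D² + v²x²) − D)/v².
√(D² + v²x²) = √(0.0532² + 0.134² × 38.2²) = 5.119; v² = 0.017956.
t = (5.119 − 0.0532)/0.017956 = 282 days (vs. the pure-advection estimate x/v = 285 d).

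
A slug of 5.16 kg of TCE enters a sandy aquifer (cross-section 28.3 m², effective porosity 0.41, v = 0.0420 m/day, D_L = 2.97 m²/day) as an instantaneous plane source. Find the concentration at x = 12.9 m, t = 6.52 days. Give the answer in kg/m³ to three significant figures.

0.00364 kg/m³

For an instantaneous plane source, C(x,t) = M/(n_e·A·√(4πDt)) · exp(−(x−vt)²/(4Dt)), with n_e·A the pore (flow) area.
Plume center vt = 0.0420 × 6.52 = 0.27384 m, so the well at 12.9 m is 12.62616 m downgradient of the peak.
√(4πDt) = 15.60 m, giving peak height M/(n_e·A·√(4πDt)) = 5.16/(0.41 × 28.3 × 15.60) = 0.02851 kg/m³.
(x−vt)²/(4Dt) = (12.62616)²/(4 × 2.97 × 6.52) = 2.058; exp(−2.058) = 0.1277.
C = 0.02851 × 0.1277 = 0.00364 kg/m³.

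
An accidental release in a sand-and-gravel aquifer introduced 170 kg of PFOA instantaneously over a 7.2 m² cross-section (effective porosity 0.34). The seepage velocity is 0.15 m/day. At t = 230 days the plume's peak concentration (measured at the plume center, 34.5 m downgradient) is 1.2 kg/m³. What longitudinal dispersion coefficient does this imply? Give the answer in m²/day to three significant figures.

1.16 m²/day

At the plume center C_max = M/(n_e·A·√(4πDt)), so D = M²/(4πt·(n_e·A·C_max)²).
n_e·A·C_max = 0.34 × 7.2 × 1.2 = 2.938 kg/m.
D = 170²/(4π × 230 × 2.938²) = 1.16 m²/day.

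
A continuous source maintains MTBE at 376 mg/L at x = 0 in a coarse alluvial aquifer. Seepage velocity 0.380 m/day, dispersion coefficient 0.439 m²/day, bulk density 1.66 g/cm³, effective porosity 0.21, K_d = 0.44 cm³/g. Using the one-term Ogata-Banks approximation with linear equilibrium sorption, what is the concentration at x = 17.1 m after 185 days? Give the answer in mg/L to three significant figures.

Retardation factor R = 1 + ρ_b·K_d/n = 1 + 1.66 × 0.44/0.21 = 4.478.
Sorption retards both mechanisms: v_R = v/R = 0.08486 m/day, D_R = D/R = 0.09803 m²/day.
v_R·t = 0.08486 × 185 = 15.6991 m; 2√(D_R t) = 8.517 m; argument = (17.1 − 15.6991)/8.517 = 0.1645.
C = C₀ × ½·erfc(0.1645) = 376 × 0.4080 = 153 mg/L.

153 mg/L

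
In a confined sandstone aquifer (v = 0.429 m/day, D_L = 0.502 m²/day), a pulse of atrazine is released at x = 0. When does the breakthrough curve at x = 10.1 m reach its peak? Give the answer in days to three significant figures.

For the 1D instantaneous-source solution, setting ∂C/∂t = 0 at fixed x gives v²t² + 2Dt − x² = 0, so t = (√(D² + v²x²) − D)/v².
√(D² + v²x²) = √(0.502² + 0.429² × 10.1²) = 4.362; v² = 0.184041.
t = (4.362 − 0.502)/0.184041 = 21.0 days (vs. the pure-advection estimate x/v = 23.5 d).

21.0 days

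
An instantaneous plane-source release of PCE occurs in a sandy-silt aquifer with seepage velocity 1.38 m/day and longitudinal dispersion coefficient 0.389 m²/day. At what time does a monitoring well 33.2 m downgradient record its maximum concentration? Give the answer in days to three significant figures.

For the 1D instantaneous-source solution, setting ∂C/∂t = 0 at fixed x gives v²t² + 2Dt − x² = 0, so t = (√(D² + v²x²) − D)/v².
√(D² + v²x²) = √(0.389² + 1.38² × 33.2²) = 45.82; v² = 1.9044.
t = (45.82 − 0.389)/1.9044 = 23.9 days (vs. the pure-advection estimate x/v = 24.1 d).

23.9 days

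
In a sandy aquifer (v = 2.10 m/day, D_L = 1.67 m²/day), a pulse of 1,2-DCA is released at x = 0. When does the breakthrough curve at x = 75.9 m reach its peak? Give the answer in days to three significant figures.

For the 1D instantaneous-source solution, setting ∂C/∂t = 0 at fixed x gives v²t² + 2Dt − x² = 0, so t = (√(D² + v²x²) − D)/v².
√(D² + v²x²) = √(1.67² + 2.10² × 75.9²) = 159.4; v² = 4.41.
t = (159.4 − 1.67)/4.41 = 35.8 days (vs. the pure-advection estimate x/v = 36.1 d).

35.8 days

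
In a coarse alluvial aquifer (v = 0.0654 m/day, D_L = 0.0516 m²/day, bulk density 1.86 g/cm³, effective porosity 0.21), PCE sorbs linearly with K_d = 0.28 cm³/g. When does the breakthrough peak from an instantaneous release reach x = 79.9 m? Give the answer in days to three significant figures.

4210 days

Retardation factor R = 1 + ρ_b·K_d/n = 1 + 1.86 × 0.28/0.21 = 3.480.
Sorption retards both mechanisms: v_R = v/R = 0.01879 m/day, D_R = D/R = 0.01483 m²/day.
Peak time from v_R²t² + 2D_R t − x² = 0: t = (√(D_R² + v_R²x²) − D_R)/v_R².
√(D_R² + v_R²x²) = √(0.01483² + 0.01879² × 79.9²) = 1.501; v_R² = 0.0003531.
t = (1.501 − 0.01483)/0.0003531 = 4210 days.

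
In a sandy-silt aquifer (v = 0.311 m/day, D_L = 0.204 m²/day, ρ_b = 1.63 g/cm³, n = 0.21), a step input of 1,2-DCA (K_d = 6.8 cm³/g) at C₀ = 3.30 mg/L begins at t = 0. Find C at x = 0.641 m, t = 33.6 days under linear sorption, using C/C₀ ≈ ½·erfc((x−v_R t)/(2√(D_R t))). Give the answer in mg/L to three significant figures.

0.621 mg/L

Retardation factor R = 1 + ρ_b·K_d/n = 1 + 1.63 × 6.8/0.21 = 53.78.
Sorption retards both mechanisms: v_R = v/R = 0.005783 m/day, D_R = D/R = 0.003793 m²/day.
v_R·t = 0.005783 × 33.6 = 0.1943088 m; 2√(D_R t) = 0.7140 m; argument = (0.641 − 0.1943088)/0.7140 = 0.6256.
C = C₀ × ½·erfc(0.6256) = 3.30 × 0.1882 = 0.621 mg/L.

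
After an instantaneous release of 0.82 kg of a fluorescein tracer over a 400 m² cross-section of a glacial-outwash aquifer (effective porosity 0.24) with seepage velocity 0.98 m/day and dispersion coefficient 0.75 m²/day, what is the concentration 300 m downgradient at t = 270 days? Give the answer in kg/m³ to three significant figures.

For an instantaneous plane source, C(x,t) = M/(n_e·A·√(4πDt)) · exp(−(x−vt)²/(4Dt)), with n_e·A the pore (flow) area.
Plume center vt = 0.98 × 270 = 264.6 m, so the well at 300 m is 35.4 m downgradient of the peak.
√(4πDt) = 50.44 m, giving peak height M/(n_e·A·√(4πDt)) = 0.82/(0.24 × 400 × 50.44) = 0.0001693 kg/m³.
(x−vt)²/(4Dt) = (35.4)²/(4 × 0.75 × 270) = 1.547; exp(−1.547) = 0.2129.
C = 0.0001693 × 0.2129 = 3.60e-05 kg/m³.

3.60e-05 kg/m³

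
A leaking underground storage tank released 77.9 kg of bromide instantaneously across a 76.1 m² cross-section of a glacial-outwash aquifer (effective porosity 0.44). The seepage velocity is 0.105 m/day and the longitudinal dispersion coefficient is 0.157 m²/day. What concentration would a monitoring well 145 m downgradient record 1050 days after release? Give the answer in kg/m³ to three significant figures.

0.00819 kg/m³

For an instantaneous plane source, C(x,t) = M/(n_e·A·√(4πDt)) · exp(−(x−vt)²/(4Dt)), with n_e·A the pore (flow) area.
Plume center vt = 0.105 × 1050 = 110.25 m, so the well at 145 m is 34.75 m downgradient of the peak.
√(4πDt) = 45.51 m, giving peak height M/(n_e·A·√(4πDt)) = 77.9/(0.44 × 76.1 × 45.51) = 0.05112 kg/m³.
(x−vt)²/(4Dt) = (34.75)²/(4 × 0.157 × 1050) = 1.831; exp(−1.831) = 0.1603.
C = 0.05112 × 0.1603 = 0.00819 kg/m³.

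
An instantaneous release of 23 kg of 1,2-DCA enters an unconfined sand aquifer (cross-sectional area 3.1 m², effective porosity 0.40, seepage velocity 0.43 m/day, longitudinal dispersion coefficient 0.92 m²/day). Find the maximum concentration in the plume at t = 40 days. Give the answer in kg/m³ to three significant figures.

The peak of an instantaneous 1D plume sits at x = vt; there the Gaussian factor is 1 and C_max = M/(n_e·A·√(4πDt)), where n_e·A is the pore area the mass is dissolved in.
√(4πDt) = √(4π × 0.92 × 40) = 21.50 m, so C_max = 23/(0.40 × 3.1 × 21.50) = 0.863 kg/m³.

0.863 kg/m³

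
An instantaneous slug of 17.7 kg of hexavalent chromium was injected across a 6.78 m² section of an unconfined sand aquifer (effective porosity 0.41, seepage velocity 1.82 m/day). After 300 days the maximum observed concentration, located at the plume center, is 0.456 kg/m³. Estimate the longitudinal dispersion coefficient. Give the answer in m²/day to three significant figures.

At the plume center C_max = M/(n_e·A·√(4πDt)), so D = M²/(4πt·(n_e·A·C_max)²).
n_e·A·C_max = 0.41 × 6.78 × 0.456 = 1.268 kg/m.
D = 17.7²/(4π × 300 × 1.268²) = 0.0517 m²/day.

0.0517 m²/day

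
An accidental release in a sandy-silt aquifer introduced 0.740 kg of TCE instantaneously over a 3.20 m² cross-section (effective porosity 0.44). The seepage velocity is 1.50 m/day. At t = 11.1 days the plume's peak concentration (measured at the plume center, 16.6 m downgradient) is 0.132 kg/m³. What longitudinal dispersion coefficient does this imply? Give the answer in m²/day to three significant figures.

At the plume center C_max = M/(n_e·A·√(4πDt)), so D = M²/(4πt·(n_e·A·C_max)²).
n_e·A·C_max = 0.44 × 3.20 × 0.132 = 0.1859 kg/m.
D = 0.740²/(4π × 11.1 × 0.1859²) = 0.114 m²/day.

0.114 m²/day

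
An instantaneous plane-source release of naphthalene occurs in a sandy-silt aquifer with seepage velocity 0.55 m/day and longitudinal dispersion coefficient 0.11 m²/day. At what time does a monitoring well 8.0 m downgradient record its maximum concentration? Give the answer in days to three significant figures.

For the 1D instantaneous-source solution, setting ∂C/∂t = 0 at fixed x gives v²t² + 2Dt − x² = 0, so t = (√(D² + v²x²) − D)/v².
√(D² + v²x²) = √(0.11² + 0.55² × 8.0²) = 4.401; v² = 0.3025.
t = (4.401 − 0.11)/0.3025 = 14.2 days (vs. the pure-advection estimate x/v = 14.5 d).

14.2 days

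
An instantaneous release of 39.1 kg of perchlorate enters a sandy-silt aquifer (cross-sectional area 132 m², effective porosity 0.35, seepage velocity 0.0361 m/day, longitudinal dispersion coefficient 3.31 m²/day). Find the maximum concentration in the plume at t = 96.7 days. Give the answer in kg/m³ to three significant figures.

The peak of an instantaneous 1D plume sits at x = vt; there the Gaussian factor is 1 and C_max = M/(n_e·A·√(4πDt)), where n_e·A is the pore area the mass is dissolved in.
√(4πDt) = √(4π × 3.31 × 96.7) = 63.42 m, so C_max = 39.1/(0.35 × 132 × 63.42) = 0.0133 kg/m³.

0.0133 kg/m³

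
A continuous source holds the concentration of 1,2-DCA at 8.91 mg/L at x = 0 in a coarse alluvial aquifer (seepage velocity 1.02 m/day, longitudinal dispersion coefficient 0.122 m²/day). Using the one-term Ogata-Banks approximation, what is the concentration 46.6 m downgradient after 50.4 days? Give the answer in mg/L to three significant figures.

8.15 mg/L

For a continuous step input, C/C₀ ≈ ½·erfc((x−vt)/(2√(Dt))).
vt = 1.02 × 50.4 = 51.408 m and 2√(Dt) = 2√(0.122 × 50.4) = 4.959 m.
Argument (x−vt)/(2√(Dt)) = (46.6 − 51.408)/4.959 = -0.9696; ½·erfc(-0.9696) = 0.9148.
C = 8.91 × 0.9148 = 8.15 mg/L.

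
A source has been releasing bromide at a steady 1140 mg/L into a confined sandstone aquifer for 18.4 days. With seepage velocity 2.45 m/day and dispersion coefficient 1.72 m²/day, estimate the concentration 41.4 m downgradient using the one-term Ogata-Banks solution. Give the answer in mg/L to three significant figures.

773 mg/L

For a continuous step input, C/C₀ ≈ ½·erfc((x−vt)/(2√(Dt))).
vt = 2.45 × 18.4 = 45.08 m and 2√(Dt) = 2√(1.72 × 18.4) = 11.25 m.
Argument (x−vt)/(2√(Dt)) = (41.4 − 45.08)/11.25 = -0.3271; ½·erfc(-0.3271) = 0.6782.
C = 1140 × 0.6782 = 773 mg/L.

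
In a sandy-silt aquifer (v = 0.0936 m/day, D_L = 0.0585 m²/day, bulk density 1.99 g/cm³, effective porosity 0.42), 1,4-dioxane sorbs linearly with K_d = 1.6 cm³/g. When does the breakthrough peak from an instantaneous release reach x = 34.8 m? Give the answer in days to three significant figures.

Retardation factor R = 1 + ρ_b·K_d/n = 1 + 1.99 × 1.6/0.42 = 8.581.
Sorption retards both mechanisms: v_R = v/R = 0.01091 m/day, D_R = D/R = 0.006817 m²/day.
Peak time from v_R²t² + 2D_R t − x² = 0: t = (√(D_R² + v_R²x²) − D_R)/v_R².
√(D_R² + v_R²x²) = √(0.006817² + 0.01091² × 34.8²) = 0.3797; v_R² = 0.0001190.
t = (0.3797 − 0.006817)/0.0001190 = 3130 days.

3130 days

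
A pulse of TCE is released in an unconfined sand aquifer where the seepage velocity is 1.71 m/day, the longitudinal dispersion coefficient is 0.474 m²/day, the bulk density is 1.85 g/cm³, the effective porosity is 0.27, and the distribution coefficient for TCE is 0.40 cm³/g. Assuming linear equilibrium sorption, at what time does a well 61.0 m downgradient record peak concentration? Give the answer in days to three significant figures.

133 days

Retardation factor R = 1 + ρ_b·K_d/n = 1 + 1.85 × 0.40/0.27 = 3.741.
Sorption retards both mechanisms: v_R = v/R = 0.4571 m/day, D_R = D/R = 0.1267 m²/day.
Peak time from v_R²t² + 2D_R t − x² = 0: t = (√(D_R² + v_R²x²) − D_R)/v_R².
√(D_R² + v_R²x²) = √(0.1267² + 0.4571² × 61.0²) = 27.88; v_R² = 0.2089.
t = (27.88 − 0.1267)/0.2089 = 133 days.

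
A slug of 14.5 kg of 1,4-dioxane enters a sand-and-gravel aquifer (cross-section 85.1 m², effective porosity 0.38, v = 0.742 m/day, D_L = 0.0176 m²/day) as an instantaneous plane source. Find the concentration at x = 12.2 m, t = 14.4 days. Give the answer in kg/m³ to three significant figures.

0.0261 kg/m³

For an instantaneous plane source, C(x,t) = M/(n_e·A·√(4πDt)) · exp(−(x−vt)²/(4Dt)), with n_e·A the pore (flow) area.
Plume center vt = 0.742 × 14.4 = 10.6848 m, so the well at 12.2 m is 1.5152 m downgradient of the peak.
√(4πDt) = 1.785 m, giving peak height M/(n_e·A·√(4πDt)) = 14.5/(0.38 × 85.1 × 1.785) = 0.2512 kg/m³.
(x−vt)²/(4Dt) = (1.5152)²/(4 × 0.0176 × 14.4) = 2.265; exp(−2.265) = 0.1038.
C = 0.2512 × 0.1038 = 0.0261 kg/m³.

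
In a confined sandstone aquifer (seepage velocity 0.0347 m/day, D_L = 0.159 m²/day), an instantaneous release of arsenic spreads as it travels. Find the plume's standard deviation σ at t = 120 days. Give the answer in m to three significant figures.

6.18 m

Dispersive spreading gives a Gaussian with σ² = 2Dt; advection only shifts the center.
σ = √(2 × 0.159 × 120) = 6.18 m.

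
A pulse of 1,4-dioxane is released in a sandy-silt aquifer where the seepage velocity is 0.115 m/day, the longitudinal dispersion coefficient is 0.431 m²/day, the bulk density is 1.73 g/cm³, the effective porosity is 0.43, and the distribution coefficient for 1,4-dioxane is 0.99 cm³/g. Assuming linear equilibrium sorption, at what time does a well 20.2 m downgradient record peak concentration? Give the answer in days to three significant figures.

Retardation factor R = 1 + ρ_b·K_d/n = 1 + 1.73 × 0.99/0.43 = 4.983.
Sorption retards both mechanisms: v_R = v/R = 0.02308 m/day, D_R = D/R = 0.08649 m²/day.
Peak time from v_R²t² + 2D_R t − x² = 0: t = (√(D_R² + v_R²x²) − D_R)/v_R².
√(D_R² + v_R²x²) = √(0.08649² + 0.02308² × 20.2²) = 0.4742; v_R² = 0.0005327.
t = (0.4742 − 0.08649)/0.0005327 = 728 days.

728 days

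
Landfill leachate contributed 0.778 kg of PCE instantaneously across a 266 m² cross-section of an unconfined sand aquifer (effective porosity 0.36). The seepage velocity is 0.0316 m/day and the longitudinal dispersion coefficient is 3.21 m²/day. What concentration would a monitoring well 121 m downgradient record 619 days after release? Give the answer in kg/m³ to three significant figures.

For an instantaneous plane source, C(x,t) = M/(n_e·A·√(4πDt)) · exp(−(x−vt)²/(4Dt)), with n_e·A the pore (flow) area.
Plume center vt = 0.0316 × 619 = 19.5604 m, so the well at 121 m is 101.4396 m downgradient of the peak.
√(4πDt) = 158.0 m, giving peak height M/(n_e·A·√(4πDt)) = 0.778/(0.36 × 266 × 158.0) = 5.142e-05 kg/m³.
(x−vt)²/(4Dt) = (101.4396)²/(4 × 3.21 × 619) = 1.295; exp(−1.295) = 0.2739.
C = 5.142e-05 × 0.2739 = 1.41e-05 kg/m³.

1.41e-05 kg/m³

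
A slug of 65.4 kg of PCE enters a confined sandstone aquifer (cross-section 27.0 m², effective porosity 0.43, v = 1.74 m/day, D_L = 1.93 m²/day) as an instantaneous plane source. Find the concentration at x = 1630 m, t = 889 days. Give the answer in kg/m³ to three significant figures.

0.0140 kg/m³

For an instantaneous plane source, C(x,t) = M/(n_e·A·√(4πDt)) · exp(−(x−vt)²/(4Dt)), with n_e·A the pore (flow) area.
Plume center vt = 1.74 × 889 = 1546.86 m, so the well at 1630 m is 83.14 m downgradient of the peak.
√(4πDt) = 146.8 m, giving peak height M/(n_e·A·√(4πDt)) = 65.4/(0.43 × 27.0 × 146.8) = 0.03837 kg/m³.
(x−vt)²/(4Dt) = (83.14)²/(4 × 1.93 × 889) = 1.007; exp(−1.007) = 0.3653.
C = 0.03837 × 0.3653 = 0.0140 kg/m³.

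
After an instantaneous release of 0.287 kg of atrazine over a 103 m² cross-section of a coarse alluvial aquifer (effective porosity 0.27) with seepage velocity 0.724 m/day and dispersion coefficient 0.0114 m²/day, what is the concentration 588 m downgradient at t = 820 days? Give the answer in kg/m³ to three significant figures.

For an instantaneous plane source, C(x,t) = M/(n_e·A·√(4πDt)) · exp(−(x−vt)²/(4Dt)), with n_e·A the pore (flow) area.
Plume center vt = 0.724 × 820 = 593.68 m, so the well at 588 m is 5.68 m upgradient of the peak.
√(4πDt) = 10.84 m, giving peak height M/(n_e·A·√(4πDt)) = 0.287/(0.27 × 103 × 10.84) = 0.0009520 kg/m³.
(x−vt)²/(4Dt) = (-5.68)²/(4 × 0.0114 × 820) = 0.8628; exp(−0.8628) = 0.4220.
C = 0.0009520 × 0.4220 = 0.000402 kg/m³.

0.000402 kg/m³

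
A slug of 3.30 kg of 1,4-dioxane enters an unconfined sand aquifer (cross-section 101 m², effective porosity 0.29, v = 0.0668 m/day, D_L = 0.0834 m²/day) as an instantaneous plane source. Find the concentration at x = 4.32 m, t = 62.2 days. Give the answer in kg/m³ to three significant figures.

0.0139 kg/m³

For an instantaneous plane source, C(x,t) = M/(n_e·A·√(4πDt)) · exp(−(x−vt)²/(4Dt)), with n_e·A the pore (flow) area.
Plume center vt = 0.0668 × 62.2 = 4.15496 m, so the well at 4.32 m is 0.16504 m downgradient of the peak.
√(4πDt) = 8.074 m, giving peak height M/(n_e·A·√(4πDt)) = 3.30/(0.29 × 101 × 8.074) = 0.01395 kg/m³.
(x−vt)²/(4Dt) = (0.16504)²/(4 × 0.0834 × 62.2) = 0.001313; exp(−0.001313) = 0.9987.
C = 0.01395 × 0.9987 = 0.0139 kg/m³.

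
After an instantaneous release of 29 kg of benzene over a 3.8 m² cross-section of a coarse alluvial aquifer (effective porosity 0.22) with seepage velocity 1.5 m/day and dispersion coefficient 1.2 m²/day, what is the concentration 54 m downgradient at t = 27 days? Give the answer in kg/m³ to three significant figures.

0.421 kg/m³

For an instantaneous plane source, C(x,t) = M/(n_e·A·√(4πDt)) · exp(−(x−vt)²/(4Dt)), with n_e·A the pore (flow) area.
Plume center vt = 1.5 × 27 = 40.5 m, so the well at 54 m is 13.5 m downgradient of the peak.
√(4πDt) = 20.18 m, giving peak height M/(n_e·A·√(4πDt)) = 29/(0.22 × 3.8 × 20.18) = 1.719 kg/m³.
(x−vt)²/(4Dt) = (13.5)²/(4 × 1.2 × 27) = 1.406; exp(−1.406) = 0.2451.
C = 1.719 × 0.2451 = 0.421 kg/m³.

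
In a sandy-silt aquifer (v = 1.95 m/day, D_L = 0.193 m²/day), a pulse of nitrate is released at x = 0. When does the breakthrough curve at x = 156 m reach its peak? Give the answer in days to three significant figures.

79.9 days

For the 1D instantaneous-source solution, setting ∂C/∂t = 0 at fixed x gives v²t² + 2Dt − x² = 0, so t = (√(D² + v²x²) − D)/v².
√(D² + v²x²) = √(0.193² + 1.95² × 156²) = 304.2; v² = 3.8025.
t = (304.2 − 0.193)/3.8025 = 79.9 days (vs. the pure-advection estimate x/v = 80.0 d).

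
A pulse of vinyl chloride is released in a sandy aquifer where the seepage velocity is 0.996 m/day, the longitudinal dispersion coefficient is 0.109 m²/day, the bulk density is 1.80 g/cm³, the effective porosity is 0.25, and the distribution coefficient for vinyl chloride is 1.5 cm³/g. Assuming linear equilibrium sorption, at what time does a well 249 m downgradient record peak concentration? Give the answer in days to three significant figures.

Retardation factor R = 1 + ρ_b·K_d/n = 1 + 1.80 × 1.5/0.25 = 11.80.
Sorption retards both mechanisms: v_R = v/R = 0.08441 m/day, D_R = D/R = 0.009237 m²/day.
Peak time from v_R²t² + 2D_R t − x² = 0: t = (√(D_R² + v_R²x²) − D_R)/v_R².
√(D_R² + v_R²x²) = √(0.009237² + 0.08441² × 249²) = 21.02; v_R² = 0.007125.
t = (21.02 − 0.009237)/0.007125 = 2950 days.

2950 days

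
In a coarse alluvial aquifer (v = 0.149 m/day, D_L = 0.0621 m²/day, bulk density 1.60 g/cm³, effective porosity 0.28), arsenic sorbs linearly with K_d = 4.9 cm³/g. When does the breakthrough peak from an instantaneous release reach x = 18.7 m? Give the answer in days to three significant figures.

3560 days

Retardation factor R = 1 + ρ_b·K_d/n = 1 + 1.60 × 4.9/0.28 = 29.00.
Sorption retards both mechanisms: v_R = v/R = 0.005138 m/day, D_R = D/R = 0.002141 m²/day.
Peak time from v_R²t² + 2D_R t − x² = 0: t = (√(D_R² + v_R²x²) − D_R)/v_R².
√(D_R² + v_R²x²) = √(0.002141² + 0.005138² × 18.7²) = 0.09610; v_R² = 2.640e-05.
t = (0.09610 − 0.002141)/2.640e-05 = 3560 days.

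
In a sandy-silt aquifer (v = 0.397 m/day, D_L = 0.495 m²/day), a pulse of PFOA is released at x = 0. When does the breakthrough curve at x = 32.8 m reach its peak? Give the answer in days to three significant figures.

79.5 days

For the 1D instantaneous-source solution, setting ∂C/∂t = 0 at fixed x gives v²t² + 2Dt − x² = 0, so t = (√(D² + v²x²) − D)/v².
√(D² + v²x²) = √(0.495² + 0.397² × 32.8²) = 13.03; v² = 0.157609.
t = (13.03 − 0.495)/0.157609 = 79.5 days (vs. the pure-advection estimate x/v = 82.6 d).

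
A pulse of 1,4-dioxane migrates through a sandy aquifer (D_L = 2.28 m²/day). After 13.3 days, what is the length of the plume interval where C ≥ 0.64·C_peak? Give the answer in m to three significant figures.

14.7 m

The plume is Gaussian with σ = √(2Dt) = √(2 × 2.28 × 13.3) = 7.788 m.
C/C_peak = exp(−Δx²/(2σ²)) = 0.64 ⇒ Δx = σ·√(−2 ln 0.64) = 7.788 × 0.9448 = 7.358 m.
Width = 2Δx = 14.7 m.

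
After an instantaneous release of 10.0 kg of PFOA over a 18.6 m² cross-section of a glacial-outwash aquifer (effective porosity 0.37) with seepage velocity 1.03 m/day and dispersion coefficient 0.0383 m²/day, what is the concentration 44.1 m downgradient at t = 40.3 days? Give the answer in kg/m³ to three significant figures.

For an instantaneous plane source, C(x,t) = M/(n_e·A·√(4πDt)) · exp(−(x−vt)²/(4Dt)), with n_e·A the pore (flow) area.
Plume center vt = 1.03 × 40.3 = 41.509 m, so the well at 44.1 m is 2.591 m downgradient of the peak.
√(4πDt) = 4.404 m, giving peak height M/(n_e·A·√(4πDt)) = 10.0/(0.37 × 18.6 × 4.404) = 0.3299 kg/m³.
(x−vt)²/(4Dt) = (2.591)²/(4 × 0.0383 × 40.3) = 1.087; exp(−1.087) = 0.3372.
C = 0.3299 × 0.3372 = 0.111 kg/m³.

0.111 kg/m³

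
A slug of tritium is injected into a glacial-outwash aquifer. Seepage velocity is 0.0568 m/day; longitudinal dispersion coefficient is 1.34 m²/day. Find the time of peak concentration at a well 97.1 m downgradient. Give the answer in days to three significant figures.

1340 days

For the 1D instantaneous-source solution, setting ∂C/∂t = 0 at fixed x gives v²t² + 2Dt − x² = 0, so t = (√(D² + v²x²) − D)/v².
√(D² + v²x²) = √(1.34² + 0.0568² × 97.1²) = 5.676; v² = 0.00322624.
t = (5.676 − 1.34)/0.00322624 = 1340 days (vs. the pure-advection estimate x/v = 1710 d).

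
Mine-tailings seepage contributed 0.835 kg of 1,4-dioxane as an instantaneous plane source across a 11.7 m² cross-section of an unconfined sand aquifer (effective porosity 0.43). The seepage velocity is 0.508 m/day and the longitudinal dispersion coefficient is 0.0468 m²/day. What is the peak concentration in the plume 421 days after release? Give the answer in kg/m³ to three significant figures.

The peak of an instantaneous 1D plume sits at x = vt; there the Gaussian factor is 1 and C_max = M/(n_e·A·√(4πDt)), where n_e·A is the pore area the mass is dissolved in.
√(4πDt) = √(4π × 0.0468 × 421) = 15.74 m, so C_max = 0.835/(0.43 × 11.7 × 15.74) = 0.0105 kg/m³.

0.0105 kg/m³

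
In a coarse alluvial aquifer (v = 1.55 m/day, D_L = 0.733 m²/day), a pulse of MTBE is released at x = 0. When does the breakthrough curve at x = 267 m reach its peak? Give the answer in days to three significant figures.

172 days

For the 1D instantaneous-source solution, setting ∂C/∂t = 0 at fixed x gives v²t² + 2Dt − x² = 0, so t = (√(D² + v²x²) − D)/v².
√(D² + v²x²) = √(0.733² + 1.55² × 267²) = 413.9; v² = 2.4025.
t = (413.9 − 0.733)/2.4025 = 172 days (vs. the pure-advection estimate x/v = 172 d).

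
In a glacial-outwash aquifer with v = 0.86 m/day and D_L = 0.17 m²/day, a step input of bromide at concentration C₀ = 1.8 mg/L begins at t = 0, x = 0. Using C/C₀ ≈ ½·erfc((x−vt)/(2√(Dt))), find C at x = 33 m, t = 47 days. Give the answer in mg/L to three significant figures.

For a continuous step input, C/C₀ ≈ ½·erfc((x−vt)/(2√(Dt))).
vt = 0.86 × 47 = 40.42 m and 2√(Dt) = 2√(0.17 × 47) = 5.653 m.
Argument (x−vt)/(2√(Dt)) = (33 − 40.42)/5.653 = -1.313; ½·erfc(-1.313) = 0.9683.
C = 1.8 × 0.9683 = 1.74 mg/L.

1.74 mg/L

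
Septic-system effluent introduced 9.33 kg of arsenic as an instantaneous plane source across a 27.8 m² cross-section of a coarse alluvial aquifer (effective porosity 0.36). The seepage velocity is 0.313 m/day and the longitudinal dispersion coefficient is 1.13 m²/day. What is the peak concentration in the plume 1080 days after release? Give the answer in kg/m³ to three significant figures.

0.00753 kg/m³

The peak of an instantaneous 1D plume sits at x = vt; there the Gaussian factor is 1 and C_max = M/(n_e·A·√(4πDt)), where n_e·A is the pore area the mass is dissolved in.
√(4πDt) = √(4π × 1.13 × 1080) = 123.8 m, so C_max = 9.33/(0.36 × 27.8 × 123.8) = 0.00753 kg/m³.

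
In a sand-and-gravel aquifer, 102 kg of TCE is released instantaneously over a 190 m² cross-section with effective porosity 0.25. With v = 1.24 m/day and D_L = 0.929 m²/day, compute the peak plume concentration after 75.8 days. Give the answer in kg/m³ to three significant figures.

0.0722 kg/m³

The peak of an instantaneous 1D plume sits at x = vt; there the Gaussian factor is 1 and C_max = M/(n_e·A·√(4πDt)), where n_e·A is the pore area the mass is dissolved in.
√(4πDt) = √(4π × 0.929 × 75.8) = 29.75 m, so C_max = 102/(0.25 × 190 × 29.75) = 0.0722 kg/m³.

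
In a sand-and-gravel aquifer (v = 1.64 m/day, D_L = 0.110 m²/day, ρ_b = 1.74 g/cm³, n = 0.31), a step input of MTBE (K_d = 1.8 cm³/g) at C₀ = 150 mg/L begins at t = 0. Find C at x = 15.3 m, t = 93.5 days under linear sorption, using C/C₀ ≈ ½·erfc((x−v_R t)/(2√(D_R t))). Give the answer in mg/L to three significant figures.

20.5 mg/L

Retardation factor R = 1 + ρ_b·K_d/n = 1 + 1.74 × 1.8/0.31 = 11.10.
Sorption retards both mechanisms: v_R = v/R = 0.1477 m/day, D_R = D/R = 0.009910 m²/day.
v_R·t = 0.1477 × 93.5 = 13.80995 m; 2√(D_R t) = 1.925 m; argument = (15.3 − 13.80995)/1.925 = 0.7741.
C = C₀ × ½·erfc(0.7741) = 150 × 0.1368 = 20.5 mg/L.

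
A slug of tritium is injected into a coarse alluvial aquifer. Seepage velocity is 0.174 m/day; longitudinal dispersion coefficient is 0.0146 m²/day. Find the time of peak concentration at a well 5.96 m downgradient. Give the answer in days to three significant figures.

For the 1D instantaneous-source solution, setting ∂C/∂t = 0 at fixed x gives v²t² + 2Dt − x² = 0, so t = (√(D² + v²x²) − D)/v².
√(D² + v²x²) = √(0.0146² + 0.174² × 5.96²) = 1.037; v² = 0.030276.
t = (1.037 − 0.0146)/0.030276 = 33.8 days (vs. the pure-advection estimate x/v = 34.3 d).

33.8 days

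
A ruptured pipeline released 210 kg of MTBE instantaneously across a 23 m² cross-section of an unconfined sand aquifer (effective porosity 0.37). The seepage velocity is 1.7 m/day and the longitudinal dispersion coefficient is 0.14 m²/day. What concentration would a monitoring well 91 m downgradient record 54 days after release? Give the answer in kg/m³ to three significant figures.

2.48 kg/m³

For an instantaneous plane source, C(x,t) = M/(n_e·A·√(4πDt)) · exp(−(x−vt)²/(4Dt)), with n_e·A the pore (flow) area.
Plume center vt = 1.7 × 54 = 91.8 m, so the well at 91 m is 0.8 m upgradient of the peak.
√(4πDt) = 9.747 m, giving peak height M/(n_e·A·√(4πDt)) = 210/(0.37 × 23 × 9.747) = 2.532 kg/m³.
(x−vt)²/(4Dt) = (-0.8)²/(4 × 0.14 × 54) = 0.02116; exp(−0.02116) = 0.9791.
C = 2.532 × 0.9791 = 2.48 kg/m³.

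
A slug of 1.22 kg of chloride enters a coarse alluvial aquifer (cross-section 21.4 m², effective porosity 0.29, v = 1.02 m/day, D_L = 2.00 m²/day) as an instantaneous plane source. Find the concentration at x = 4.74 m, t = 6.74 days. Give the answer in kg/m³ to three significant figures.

For an instantaneous plane source, C(x,t) = M/(n_e·A·√(4πDt)) · exp(−(x−vt)²/(4Dt)), with n_e·A the pore (flow) area.
Plume center vt = 1.02 × 6.74 = 6.8748 m, so the well at 4.74 m is 2.1348 m upgradient of the peak.
√(4πDt) = 13.02 m, giving peak height M/(n_e·A·√(4πDt)) = 1.22/(0.29 × 21.4 × 13.02) = 0.01510 kg/m³.
(x−vt)²/(4Dt) = (-2.1348)²/(4 × 2.00 × 6.74) = 0.08452; exp(−0.08452) = 0.9190.
C = 0.01510 × 0.9190 = 0.0139 kg/m³.

0.0139 kg/m³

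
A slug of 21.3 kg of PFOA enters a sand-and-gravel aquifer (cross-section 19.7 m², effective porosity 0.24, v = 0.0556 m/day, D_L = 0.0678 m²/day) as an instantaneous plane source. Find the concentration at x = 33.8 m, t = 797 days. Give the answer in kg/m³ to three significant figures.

0.104 kg/m³

For an instantaneous plane source, C(x,t) = M/(n_e·A·√(4πDt)) · exp(−(x−vt)²/(4Dt)), with n_e·A the pore (flow) area.
Plume center vt = 0.0556 × 797 = 44.3132 m, so the well at 33.8 m is 10.5132 m upgradient of the peak.
√(4πDt) = 26.06 m, giving peak height M/(n_e·A·√(4πDt)) = 21.3/(0.24 × 19.7 × 26.06) = 0.1729 kg/m³.
(x−vt)²/(4Dt) = (-10.5132)²/(4 × 0.0678 × 797) = 0.5114; exp(−0.5114) = 0.5997.
C = 0.1729 × 0.5997 = 0.104 kg/m³.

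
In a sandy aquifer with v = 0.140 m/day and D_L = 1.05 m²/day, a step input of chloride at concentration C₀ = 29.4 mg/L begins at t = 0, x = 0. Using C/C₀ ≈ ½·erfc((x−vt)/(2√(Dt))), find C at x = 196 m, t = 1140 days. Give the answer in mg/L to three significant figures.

6.72 mg/L

For a continuous step input, C/C₀ ≈ ½·erfc((x−vt)/(2√(Dt))).
vt = 0.140 × 1140 = 159.6 m and 2√(Dt) = 2√(1.05 × 1140) = 69.20 m.
Argument (x−vt)/(2√(Dt)) = (196 − 159.6)/69.20 = 0.5260; ½·erfc(0.5260) = 0.2285.
C = 29.4 × 0.2285 = 6.72 mg/L.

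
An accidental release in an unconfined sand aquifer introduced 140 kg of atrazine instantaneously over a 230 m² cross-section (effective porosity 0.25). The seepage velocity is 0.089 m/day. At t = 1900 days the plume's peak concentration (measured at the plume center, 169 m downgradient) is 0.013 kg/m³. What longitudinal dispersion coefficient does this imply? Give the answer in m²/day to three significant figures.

1.47 m²/day

At the plume center C_max = M/(n_e·A·√(4πDt)), so D = M²/(4πt·(n_e·A·C_max)²).
n_e·A·C_max = 0.25 × 230 × 0.013 = 0.7475 kg/m.
D = 140²/(4π × 1900 × 0.7475²) = 1.47 m²/day.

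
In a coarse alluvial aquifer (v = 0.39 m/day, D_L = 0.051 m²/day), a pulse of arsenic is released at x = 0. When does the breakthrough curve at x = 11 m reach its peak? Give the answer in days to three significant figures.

27.9 days

For the 1D instantaneous-source solution, setting ∂C/∂t = 0 at fixed x gives v²t² + 2Dt − x² = 0, so t = (√(D² + v²x²) − D)/v².
√(D² + v²x²) = √(0.051² + 0.39² × 11²) = 4.290; v² = 0.1521.
t = (4.290 − 0.051)/0.1521 = 27.9 days (vs. the pure-advection estimate x/v = 28.2 d).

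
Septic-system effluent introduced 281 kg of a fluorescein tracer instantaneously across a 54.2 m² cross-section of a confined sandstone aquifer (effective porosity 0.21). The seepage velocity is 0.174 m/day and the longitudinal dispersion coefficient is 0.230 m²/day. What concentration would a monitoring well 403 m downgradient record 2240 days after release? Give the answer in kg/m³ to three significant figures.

For an instantaneous plane source, C(x,t) = M/(n_e·A·√(4πDt)) · exp(−(x−vt)²/(4Dt)), with n_e·A the pore (flow) area.
Plume center vt = 0.174 × 2240 = 389.76 m, so the well at 403 m is 13.24 m downgradient of the peak.
√(4πDt) = 80.46 m, giving peak height M/(n_e·A·√(4πDt)) = 281/(0.21 × 54.2 × 80.46) = 0.3068 kg/m³.
(x−vt)²/(4Dt) = (13.24)²/(4 × 0.230 × 2240) = 0.08506; exp(−0.08506) = 0.9185.
C = 0.3068 × 0.9185 = 0.282 kg/m³.

0.282 kg/m³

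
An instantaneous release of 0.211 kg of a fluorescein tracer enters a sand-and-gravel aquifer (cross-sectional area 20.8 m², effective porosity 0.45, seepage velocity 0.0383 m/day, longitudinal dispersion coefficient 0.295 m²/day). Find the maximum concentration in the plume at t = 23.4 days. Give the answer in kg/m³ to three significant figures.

0.00242 kg/m³

The peak of an instantaneous 1D plume sits at x = vt; there the Gaussian factor is 1 and C_max = M/(n_e·A·√(4πDt)), where n_e·A is the pore area the mass is dissolved in.
√(4πDt) = √(4π × 0.295 × 23.4) = 9.314 m, so C_max = 0.211/(0.45 × 20.8 × 9.314) = 0.00242 kg/m³.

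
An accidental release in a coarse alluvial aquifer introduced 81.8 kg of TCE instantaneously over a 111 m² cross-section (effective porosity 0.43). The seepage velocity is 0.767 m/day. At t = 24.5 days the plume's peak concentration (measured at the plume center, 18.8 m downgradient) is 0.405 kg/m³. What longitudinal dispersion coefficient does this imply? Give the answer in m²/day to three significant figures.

At the plume center C_max = M/(n_e·A·√(4πDt)), so D = M²/(4πt·(n_e·A·C_max)²).
n_e·A·C_max = 0.43 × 111 × 0.405 = 19.33 kg/m.
D = 81.8²/(4π × 24.5 × 19.33²) = 0.0582 m²/day.

0.0582 m²/day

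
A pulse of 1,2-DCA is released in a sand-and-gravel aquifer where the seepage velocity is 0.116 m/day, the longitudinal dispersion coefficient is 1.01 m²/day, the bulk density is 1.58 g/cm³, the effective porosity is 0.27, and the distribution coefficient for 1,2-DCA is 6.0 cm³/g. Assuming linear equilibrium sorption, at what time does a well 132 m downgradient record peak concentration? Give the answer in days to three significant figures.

38500 days

Retardation factor R = 1 + ρ_b·K_d/n = 1 + 1.58 × 6.0/0.27 = 36.11.
Sorption retards both mechanisms: v_R = v/R = 0.003212 m/day, D_R = D/R = 0.02797 m²/day.
Peak time from v_R²t² + 2D_R t − x² = 0: t = (√(D_R² + v_R²x²) − D_R)/v_R².
√(D_R² + v_R²x²) = √(0.02797² + 0.003212² × 132²) = 0.4249; v_R² = 1.032e-05.
t = (0.4249 − 0.02797)/1.032e-05 = 38500 days.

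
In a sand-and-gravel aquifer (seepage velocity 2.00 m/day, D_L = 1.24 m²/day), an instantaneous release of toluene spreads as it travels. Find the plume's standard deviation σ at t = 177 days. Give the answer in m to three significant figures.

Dispersive spreading gives a Gaussian with σ² = 2Dt; advection only shifts the center.
σ = √(2 × 1.24 × 177) = 21.0 m.

21.0 m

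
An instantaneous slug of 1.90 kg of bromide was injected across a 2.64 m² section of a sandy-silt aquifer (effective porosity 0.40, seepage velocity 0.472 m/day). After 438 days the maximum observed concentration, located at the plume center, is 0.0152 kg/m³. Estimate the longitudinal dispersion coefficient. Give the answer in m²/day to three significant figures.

At the plume center C_max = M/(n_e·A·√(4πDt)), so D = M²/(4πt·(n_e·A·C_max)²).
n_e·A·C_max = 0.40 × 2.64 × 0.0152 = 0.01605 kg/m.
D = 1.90²/(4π × 438 × 0.01605²) = 2.55 m²/day.

2.55 m²/day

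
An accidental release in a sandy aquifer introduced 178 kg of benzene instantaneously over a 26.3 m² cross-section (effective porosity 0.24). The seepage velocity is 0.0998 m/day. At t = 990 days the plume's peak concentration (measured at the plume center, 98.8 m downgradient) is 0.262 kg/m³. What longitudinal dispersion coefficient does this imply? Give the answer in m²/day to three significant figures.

0.931 m²/day

At the plume center C_max = M/(n_e·A·√(4πDt)), so D = M²/(4πt·(n_e·A·C_max)²).
n_e·A·C_max = 0.24 × 26.3 × 0.262 = 1.654 kg/m.
D = 178²/(4π × 990 × 1.654²) = 0.931 m²/day.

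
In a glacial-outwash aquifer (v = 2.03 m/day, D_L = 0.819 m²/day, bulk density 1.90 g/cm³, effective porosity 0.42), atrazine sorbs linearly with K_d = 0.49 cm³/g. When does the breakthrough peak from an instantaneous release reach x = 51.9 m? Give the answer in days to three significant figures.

Retardation factor R = 1 + ρ_b·K_d/n = 1 + 1.90 × 0.49/0.42 = 3.217.
Sorption retards both mechanisms: v_R = v/R = 0.6310 m/day, D_R = D/R = 0.2546 m²/day.
Peak time from v_R²t² + 2D_R t − x² = 0: t = (√(D_R² + v_R²x²) − D_R)/v_R².
√(D_R² + v_R²x²) = √(0.2546² + 0.6310² × 51.9²) = 32.75; v_R² = 0.3982.
t = (32.75 − 0.2546)/0.3982 = 81.6 days.

81.6 days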